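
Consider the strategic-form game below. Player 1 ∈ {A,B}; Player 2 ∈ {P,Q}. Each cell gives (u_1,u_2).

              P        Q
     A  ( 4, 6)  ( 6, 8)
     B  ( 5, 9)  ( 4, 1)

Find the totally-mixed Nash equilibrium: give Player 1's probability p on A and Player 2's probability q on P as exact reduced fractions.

P1 indiff ⇒ q·4+(1-q)·6 = q·5+(1-q)·4 ⇒ q(-1) = (1-q)(-2) ⇒ q = 2/3
P2 indiff ⇒ p·6+(1-p)·9 = p·8+(1-p)·1 ⇒ p(-2) = (1-p)(-8) ⇒ p = 4/5

p=4/5, q=2/3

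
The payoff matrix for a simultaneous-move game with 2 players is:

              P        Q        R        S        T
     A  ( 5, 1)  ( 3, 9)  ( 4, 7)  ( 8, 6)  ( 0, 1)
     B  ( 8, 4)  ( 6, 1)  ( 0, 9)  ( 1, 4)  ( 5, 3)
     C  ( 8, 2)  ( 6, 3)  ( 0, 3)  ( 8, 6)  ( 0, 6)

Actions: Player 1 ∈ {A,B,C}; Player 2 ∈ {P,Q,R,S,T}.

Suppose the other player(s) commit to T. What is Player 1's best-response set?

argmax u_1 = {B}

u_1(A vs T) = 0
u_1(B vs T) = 5
u_1(C vs T) = 0
max payoff 5 at {B}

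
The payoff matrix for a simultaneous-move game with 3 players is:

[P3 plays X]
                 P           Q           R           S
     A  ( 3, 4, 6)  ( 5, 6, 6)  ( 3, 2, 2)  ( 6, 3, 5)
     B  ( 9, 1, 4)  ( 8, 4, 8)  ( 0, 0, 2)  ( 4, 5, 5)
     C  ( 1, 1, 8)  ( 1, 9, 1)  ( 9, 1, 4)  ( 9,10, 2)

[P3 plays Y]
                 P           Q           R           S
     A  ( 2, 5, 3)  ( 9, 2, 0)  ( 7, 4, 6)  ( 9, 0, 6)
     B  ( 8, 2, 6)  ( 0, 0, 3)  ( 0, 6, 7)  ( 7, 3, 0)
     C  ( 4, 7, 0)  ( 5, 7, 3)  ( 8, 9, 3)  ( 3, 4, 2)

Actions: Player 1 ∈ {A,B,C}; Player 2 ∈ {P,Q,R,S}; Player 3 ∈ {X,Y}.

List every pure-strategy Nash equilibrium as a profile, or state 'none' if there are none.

NE set: (C,S,X)

(A,P,X): not NE [P1→B gives 9>3; P2→Q gives 6>4]
(A,P,Y): not NE [P1→B gives 8>2; P3→X gives 6>3]
(A,Q,X): not NE [P1→B gives 8>5]
(A,Q,Y): not NE [P2→P gives 5>2; P3→X gives 6>0]
(A,R,X): not NE [P1→C gives 9>3; P2→Q gives 6>2; P3→Y gives 6>2]
(A,R,Y): not NE [P1→C gives 8>7; P2→P gives 5>4]
(A,S,X): not NE [P1→C gives 9>6; P2→Q gives 6>3; P3→Y gives 6>5]
(A,S,Y): not NE [P2→P gives 5>0]
(B,P,X): not NE [P2→S gives 5>1; P3→Y gives 6>4]
(B,P,Y): not NE [P2→R gives 6>2]
(B,Q,X): not NE [P2→S gives 5>4]
(B,Q,Y): not NE [P1→A gives 9>0; P2→R gives 6>0; P3→X gives 8>3]
(B,R,X): not NE [P1→C gives 9>0; P2→S gives 5>0; P3→Y gives 7>2]
(B,R,Y): not NE [P1→C gives 8>0]
(B,S,X): not NE [P1→C gives 9>4]
(B,S,Y): not NE [P1→A gives 9>7; P2→R gives 6>3; P3→X gives 5>0]
(C,P,X): not NE [P1→B gives 9>1; P2→S gives 10>1]
(C,P,Y): not NE [P1→B gives 8>4; P2→R gives 9>7; P3→X gives 8>0]
(C,Q,X): not NE [P1→B gives 8>1; P2→S gives 10>9; P3→Y gives 3>1]
(C,Q,Y): not NE [P1→A gives 9>5; P2→R gives 9>7]
(C,R,X): not NE [P2→S gives 10>1]
(C,R,Y): not NE [P3→X gives 4>3]
(C,S,X): NE
(C,S,Y): not NE [P1→A gives 9>3; P2→R gives 9>4]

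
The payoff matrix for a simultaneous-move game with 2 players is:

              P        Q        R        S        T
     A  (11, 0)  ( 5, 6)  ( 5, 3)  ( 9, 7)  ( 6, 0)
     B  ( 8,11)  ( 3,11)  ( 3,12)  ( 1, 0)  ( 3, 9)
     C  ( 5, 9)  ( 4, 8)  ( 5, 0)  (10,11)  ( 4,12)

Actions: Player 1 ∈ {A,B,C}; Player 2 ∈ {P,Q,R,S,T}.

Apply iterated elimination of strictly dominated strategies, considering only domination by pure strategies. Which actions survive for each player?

IESDS → P1:{A,C} P2:{S,T}

P1 drop B (A beats it: P:11>8 Q:5>3 R:5>3 S:9>1 T:6>3)
P2 drop P (S beats it: A:7>0 C:11>9)
P2 drop Q (S beats it: A:7>6 C:11>8)
P2 drop R (S beats it: A:7>3 C:11>0)
P1→{A,C} P2→{S,T}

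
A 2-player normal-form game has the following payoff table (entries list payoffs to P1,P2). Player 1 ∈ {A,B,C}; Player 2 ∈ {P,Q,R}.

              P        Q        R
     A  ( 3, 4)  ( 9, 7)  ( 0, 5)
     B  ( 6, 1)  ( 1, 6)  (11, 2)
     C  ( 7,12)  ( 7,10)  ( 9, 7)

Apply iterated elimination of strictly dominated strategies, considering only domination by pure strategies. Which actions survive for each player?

P2 drop R (Q beats it: A:7>5 B:6>2 C:10>7)
P1 drop B (C beats it: P:7>6 Q:7>1)
P1→{A,C} P2→{P,Q}

Remaining: P1:{A,C} P2:{P,Q}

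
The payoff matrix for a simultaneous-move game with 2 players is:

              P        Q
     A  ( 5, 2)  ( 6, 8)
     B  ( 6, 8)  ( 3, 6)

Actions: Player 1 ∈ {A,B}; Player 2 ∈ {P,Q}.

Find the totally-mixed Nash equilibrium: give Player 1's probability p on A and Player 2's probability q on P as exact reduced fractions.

P1 mixes 1/4 on A; P2 mixes 3/4 on P

P1 indiff ⇒ q·5+(1-q)·6 = q·6+(1-q)·3 ⇒ q(-1) = (1-q)(-3) ⇒ q = 3/4
P2 indiff ⇒ p·2+(1-p)·8 = p·8+(1-p)·6 ⇒ p(-6) = (1-p)(-2) ⇒ p = 1/4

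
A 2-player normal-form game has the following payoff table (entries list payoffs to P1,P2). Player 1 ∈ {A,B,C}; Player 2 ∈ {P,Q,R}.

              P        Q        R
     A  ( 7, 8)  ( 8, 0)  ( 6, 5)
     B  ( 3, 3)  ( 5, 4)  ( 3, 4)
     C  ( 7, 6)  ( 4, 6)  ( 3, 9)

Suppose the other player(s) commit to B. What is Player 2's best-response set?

P2 best: {Q,R}

u_2(P vs B) = 3
u_2(Q vs B) = 4
u_2(R vs B) = 4
max payoff 4 at {Q,R}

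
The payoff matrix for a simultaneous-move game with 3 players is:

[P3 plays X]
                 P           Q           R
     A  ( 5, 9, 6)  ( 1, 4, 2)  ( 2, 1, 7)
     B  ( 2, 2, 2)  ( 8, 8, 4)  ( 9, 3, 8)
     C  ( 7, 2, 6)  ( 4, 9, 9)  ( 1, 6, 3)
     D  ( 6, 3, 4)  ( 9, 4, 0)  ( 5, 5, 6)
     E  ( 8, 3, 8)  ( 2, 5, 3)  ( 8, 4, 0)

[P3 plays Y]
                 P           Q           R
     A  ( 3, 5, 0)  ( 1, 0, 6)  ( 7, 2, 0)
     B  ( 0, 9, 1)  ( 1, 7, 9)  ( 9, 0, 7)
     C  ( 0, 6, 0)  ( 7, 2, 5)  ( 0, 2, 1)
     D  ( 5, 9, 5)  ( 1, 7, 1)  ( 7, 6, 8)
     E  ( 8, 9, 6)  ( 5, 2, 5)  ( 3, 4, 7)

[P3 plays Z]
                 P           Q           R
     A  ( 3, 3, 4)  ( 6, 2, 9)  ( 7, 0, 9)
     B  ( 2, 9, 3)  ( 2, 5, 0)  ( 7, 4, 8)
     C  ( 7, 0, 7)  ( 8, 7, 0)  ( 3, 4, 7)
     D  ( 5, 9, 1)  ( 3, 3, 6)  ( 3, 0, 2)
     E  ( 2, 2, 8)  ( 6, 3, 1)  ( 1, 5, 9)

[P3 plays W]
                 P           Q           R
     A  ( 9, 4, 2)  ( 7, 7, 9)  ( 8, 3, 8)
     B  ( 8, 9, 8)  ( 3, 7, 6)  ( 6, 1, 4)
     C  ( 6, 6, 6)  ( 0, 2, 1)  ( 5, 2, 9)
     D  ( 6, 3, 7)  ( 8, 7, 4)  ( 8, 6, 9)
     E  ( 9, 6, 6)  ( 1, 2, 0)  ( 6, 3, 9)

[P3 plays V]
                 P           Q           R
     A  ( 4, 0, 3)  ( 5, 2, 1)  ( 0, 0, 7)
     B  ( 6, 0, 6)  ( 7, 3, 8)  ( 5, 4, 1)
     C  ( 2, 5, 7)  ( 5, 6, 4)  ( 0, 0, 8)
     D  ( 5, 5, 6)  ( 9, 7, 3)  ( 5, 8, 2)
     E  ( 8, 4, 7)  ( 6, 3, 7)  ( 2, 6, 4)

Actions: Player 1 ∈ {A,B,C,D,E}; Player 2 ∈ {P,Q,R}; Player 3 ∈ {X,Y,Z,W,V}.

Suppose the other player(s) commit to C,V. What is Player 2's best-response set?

u_2(P vs C,V) = 5
u_2(Q vs C,V) = 6
u_2(R vs C,V) = 0
max payoff 6 at {Q}

argmax u_2 = {Q}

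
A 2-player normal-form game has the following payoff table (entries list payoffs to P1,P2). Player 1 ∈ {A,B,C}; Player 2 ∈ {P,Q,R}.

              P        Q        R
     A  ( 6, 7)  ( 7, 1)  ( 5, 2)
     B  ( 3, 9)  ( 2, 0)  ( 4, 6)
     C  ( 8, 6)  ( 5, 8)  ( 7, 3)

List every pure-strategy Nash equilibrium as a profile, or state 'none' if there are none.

(A,P): not NE [P1→C gives 8>6]
(A,Q): not NE [P2→P gives 7>1]
(A,R): not NE [P1→C gives 7>5; P2→P gives 7>2]
(B,P): not NE [P1→C gives 8>3]
(B,Q): not NE [P1→A gives 7>2; P2→P gives 9>0]
(B,R): not NE [P1→C gives 7>4; P2→P gives 9>6]
(C,P): not NE [P2→Q gives 8>6]
(C,Q): not NE [P1→A gives 7>5]
(C,R): not NE [P2→Q gives 8>3]

Equilibria: none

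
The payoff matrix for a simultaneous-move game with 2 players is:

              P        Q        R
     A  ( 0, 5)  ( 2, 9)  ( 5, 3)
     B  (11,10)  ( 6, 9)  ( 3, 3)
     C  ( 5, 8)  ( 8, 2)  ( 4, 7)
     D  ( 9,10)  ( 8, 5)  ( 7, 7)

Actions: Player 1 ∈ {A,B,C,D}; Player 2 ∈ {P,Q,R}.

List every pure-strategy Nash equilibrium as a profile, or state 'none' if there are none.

Nash profiles: (B,P)

(A,P): not NE [P1→B gives 11>0; P2→Q gives 9>5]
(A,Q): not NE [P1→D gives 8>2]
(A,R): not NE [P1→D gives 7>5; P2→Q gives 9>3]
(B,P): NE
(B,Q): not NE [P1→D gives 8>6; P2→P gives 10>9]
(B,R): not NE [P1→D gives 7>3; P2→P gives 10>3]
(C,P): not NE [P1→B gives 11>5]
(C,Q): not NE [P2→P gives 8>2]
(C,R): not NE [P1→D gives 7>4; P2→P gives 8>7]
(D,P): not NE [P1→B gives 11>9]
(D,Q): not NE [P2→P gives 10>5]
(D,R): not NE [P2→P gives 10>7]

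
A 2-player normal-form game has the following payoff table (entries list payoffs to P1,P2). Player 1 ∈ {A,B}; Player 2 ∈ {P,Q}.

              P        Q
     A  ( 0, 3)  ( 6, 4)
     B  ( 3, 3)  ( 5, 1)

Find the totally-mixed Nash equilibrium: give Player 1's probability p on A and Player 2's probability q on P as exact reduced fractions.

P1 mixes 2/3 on A; P2 mixes 1/4 on P

P1 indiff ⇒ q·0+(1-q)·6 = q·3+(1-q)·5 ⇒ q(-3) = (1-q)(-1) ⇒ q = 1/4
P2 indiff ⇒ p·3+(1-p)·3 = p·4+(1-p)·1 ⇒ p(-1) = (1-p)(-2) ⇒ p = 2/3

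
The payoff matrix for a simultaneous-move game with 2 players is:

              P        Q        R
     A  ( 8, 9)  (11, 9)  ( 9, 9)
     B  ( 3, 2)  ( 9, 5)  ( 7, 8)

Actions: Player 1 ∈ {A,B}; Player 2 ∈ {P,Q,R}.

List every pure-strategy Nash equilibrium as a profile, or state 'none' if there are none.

(A,P): NE
(A,Q): NE
(A,R): NE
(B,P): not NE [P1→A gives 8>3; P2→R gives 8>2]
(B,Q): not NE [P1→A gives 11>9; P2→R gives 8>5]
(B,R): not NE [P1→A gives 9>7]

Nash profiles: (A,P), (A,Q), (A,R)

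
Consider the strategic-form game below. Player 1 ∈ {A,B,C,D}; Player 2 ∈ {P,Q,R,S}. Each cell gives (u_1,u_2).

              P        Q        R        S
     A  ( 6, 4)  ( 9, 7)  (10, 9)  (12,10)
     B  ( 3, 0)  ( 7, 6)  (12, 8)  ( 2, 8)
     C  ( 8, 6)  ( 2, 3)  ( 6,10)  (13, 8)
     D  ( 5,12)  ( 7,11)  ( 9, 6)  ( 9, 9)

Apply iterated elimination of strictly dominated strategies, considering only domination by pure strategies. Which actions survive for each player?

P1 drop D (A beats it: P:6>5 Q:9>7 R:10>9 S:12>9)
P2 drop P (R beats it: A:9>4 B:8>0 C:10>6)
P2 drop Q (R beats it: A:9>7 B:8>6 C:10>3)
P1→{A,B,C} P2→{R,S}

Survivors P1:{A,B,C} P2:{R,S}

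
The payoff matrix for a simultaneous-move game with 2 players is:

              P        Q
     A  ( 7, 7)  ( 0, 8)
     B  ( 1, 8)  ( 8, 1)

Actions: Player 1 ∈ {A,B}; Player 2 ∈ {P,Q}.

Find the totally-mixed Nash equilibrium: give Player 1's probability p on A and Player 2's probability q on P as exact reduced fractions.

(p,q) = (7/8, 4/7)

P1 indiff ⇒ q·7+(1-q)·0 = q·1+(1-q)·8 ⇒ q(6) = (1-q)(8) ⇒ q = 4/7
P2 indiff ⇒ p·7+(1-p)·8 = p·8+(1-p)·1 ⇒ p(-1) = (1-p)(-7) ⇒ p = 7/8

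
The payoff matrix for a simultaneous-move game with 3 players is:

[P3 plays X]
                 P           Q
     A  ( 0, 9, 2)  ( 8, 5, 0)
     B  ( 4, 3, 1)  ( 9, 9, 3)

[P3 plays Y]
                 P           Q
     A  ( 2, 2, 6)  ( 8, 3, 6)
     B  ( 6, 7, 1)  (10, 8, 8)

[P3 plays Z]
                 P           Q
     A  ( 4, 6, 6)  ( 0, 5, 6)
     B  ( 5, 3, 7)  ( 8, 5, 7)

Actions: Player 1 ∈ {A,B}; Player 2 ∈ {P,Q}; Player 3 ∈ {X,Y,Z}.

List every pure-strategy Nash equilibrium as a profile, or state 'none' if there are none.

NE set: (B,Q,Y)

(A,P,X): not NE [P1→B gives 4>0; P3→Z gives 6>2]
(A,P,Y): not NE [P1→B gives 6>2; P2→Q gives 3>2]
(A,P,Z): not NE [P1→B gives 5>4]
(A,Q,X): not NE [P1→B gives 9>8; P2→P gives 9>5; P3→Z gives 6>0]
(A,Q,Y): not NE [P1→B gives 10>8]
(A,Q,Z): not NE [P1→B gives 8>0; P2→P gives 6>5]
(B,P,X): not NE [P2→Q gives 9>3; P3→Z gives 7>1]
(B,P,Y): not NE [P2→Q gives 8>7; P3→Z gives 7>1]
(B,P,Z): not NE [P2→Q gives 5>3]
(B,Q,X): not NE [P3→Y gives 8>3]
(B,Q,Y): NE
(B,Q,Z): not NE [P3→Y gives 8>7]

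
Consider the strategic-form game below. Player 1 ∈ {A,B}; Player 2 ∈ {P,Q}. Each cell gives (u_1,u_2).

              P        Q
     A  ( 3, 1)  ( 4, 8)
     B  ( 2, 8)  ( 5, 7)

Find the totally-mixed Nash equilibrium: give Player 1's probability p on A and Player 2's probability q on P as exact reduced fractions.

P1 indiff ⇒ q·3+(1-q)·4 = q·2+(1-q)·5 ⇒ q(1) = (1-q)(1) ⇒ q = 1/2
P2 indiff ⇒ p·1+(1-p)·8 = p·8+(1-p)·7 ⇒ p(-7) = (1-p)(-1) ⇒ p = 1/8

P1 mixes 1/8 on A; P2 mixes 1/2 on P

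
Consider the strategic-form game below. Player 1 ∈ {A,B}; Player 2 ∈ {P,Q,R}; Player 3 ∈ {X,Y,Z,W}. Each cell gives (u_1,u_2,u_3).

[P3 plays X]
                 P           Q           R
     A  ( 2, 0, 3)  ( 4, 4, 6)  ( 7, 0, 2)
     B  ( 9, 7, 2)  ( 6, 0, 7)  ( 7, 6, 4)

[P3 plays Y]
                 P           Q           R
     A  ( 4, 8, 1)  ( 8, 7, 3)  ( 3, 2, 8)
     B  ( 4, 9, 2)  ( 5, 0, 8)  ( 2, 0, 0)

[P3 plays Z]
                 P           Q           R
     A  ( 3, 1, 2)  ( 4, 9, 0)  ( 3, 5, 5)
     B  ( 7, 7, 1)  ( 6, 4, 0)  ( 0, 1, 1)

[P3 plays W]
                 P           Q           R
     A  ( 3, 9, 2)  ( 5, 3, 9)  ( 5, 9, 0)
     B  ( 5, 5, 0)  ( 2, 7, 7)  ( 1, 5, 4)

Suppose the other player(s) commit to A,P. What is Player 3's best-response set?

argmax u_3 = {X}

u_3(X vs A,P) = 3
u_3(Y vs A,P) = 1
u_3(Z vs A,P) = 2
u_3(W vs A,P) = 2
max payoff 3 at {X}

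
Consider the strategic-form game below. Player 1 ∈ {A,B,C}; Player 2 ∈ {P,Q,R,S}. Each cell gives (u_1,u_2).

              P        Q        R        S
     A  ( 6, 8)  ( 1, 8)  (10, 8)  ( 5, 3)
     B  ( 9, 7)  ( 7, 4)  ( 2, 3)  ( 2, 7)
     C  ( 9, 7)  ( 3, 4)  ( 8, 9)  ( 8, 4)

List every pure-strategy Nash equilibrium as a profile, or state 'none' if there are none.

Nash profiles: (A,R), (B,P)

(A,P): not NE [P1→C gives 9>6]
(A,Q): not NE [P1→B gives 7>1]
(A,R): NE
(A,S): not NE [P1→C gives 8>5; P2→R gives 8>3]
(B,P): NE
(B,Q): not NE [P2→S gives 7>4]
(B,R): not NE [P1→A gives 10>2; P2→S gives 7>3]
(B,S): not NE [P1→C gives 8>2]
(C,P): not NE [P2→R gives 9>7]
(C,Q): not NE [P1→B gives 7>3; P2→R gives 9>4]
(C,R): not NE [P1→A gives 10>8]
(C,S): not NE [P2→R gives 9>4]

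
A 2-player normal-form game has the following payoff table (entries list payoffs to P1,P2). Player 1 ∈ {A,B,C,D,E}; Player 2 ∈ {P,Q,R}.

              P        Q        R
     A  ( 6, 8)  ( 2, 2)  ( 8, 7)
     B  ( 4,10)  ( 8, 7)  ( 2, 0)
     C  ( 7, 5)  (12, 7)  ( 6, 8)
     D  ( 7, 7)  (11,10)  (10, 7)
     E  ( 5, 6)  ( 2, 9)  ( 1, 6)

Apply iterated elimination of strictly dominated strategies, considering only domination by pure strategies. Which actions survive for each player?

P1 drop A (D beats it: P:7>6 Q:11>2 R:10>8)
P1 drop B (C beats it: P:7>4 Q:12>8 R:6>2)
P1 drop E (C beats it: P:7>5 Q:12>2 R:6>1)
P2 drop P (Q beats it: C:7>5 D:10>7)
P1→{C,D} P2→{Q,R}

IESDS → P1:{C,D} P2:{Q,R}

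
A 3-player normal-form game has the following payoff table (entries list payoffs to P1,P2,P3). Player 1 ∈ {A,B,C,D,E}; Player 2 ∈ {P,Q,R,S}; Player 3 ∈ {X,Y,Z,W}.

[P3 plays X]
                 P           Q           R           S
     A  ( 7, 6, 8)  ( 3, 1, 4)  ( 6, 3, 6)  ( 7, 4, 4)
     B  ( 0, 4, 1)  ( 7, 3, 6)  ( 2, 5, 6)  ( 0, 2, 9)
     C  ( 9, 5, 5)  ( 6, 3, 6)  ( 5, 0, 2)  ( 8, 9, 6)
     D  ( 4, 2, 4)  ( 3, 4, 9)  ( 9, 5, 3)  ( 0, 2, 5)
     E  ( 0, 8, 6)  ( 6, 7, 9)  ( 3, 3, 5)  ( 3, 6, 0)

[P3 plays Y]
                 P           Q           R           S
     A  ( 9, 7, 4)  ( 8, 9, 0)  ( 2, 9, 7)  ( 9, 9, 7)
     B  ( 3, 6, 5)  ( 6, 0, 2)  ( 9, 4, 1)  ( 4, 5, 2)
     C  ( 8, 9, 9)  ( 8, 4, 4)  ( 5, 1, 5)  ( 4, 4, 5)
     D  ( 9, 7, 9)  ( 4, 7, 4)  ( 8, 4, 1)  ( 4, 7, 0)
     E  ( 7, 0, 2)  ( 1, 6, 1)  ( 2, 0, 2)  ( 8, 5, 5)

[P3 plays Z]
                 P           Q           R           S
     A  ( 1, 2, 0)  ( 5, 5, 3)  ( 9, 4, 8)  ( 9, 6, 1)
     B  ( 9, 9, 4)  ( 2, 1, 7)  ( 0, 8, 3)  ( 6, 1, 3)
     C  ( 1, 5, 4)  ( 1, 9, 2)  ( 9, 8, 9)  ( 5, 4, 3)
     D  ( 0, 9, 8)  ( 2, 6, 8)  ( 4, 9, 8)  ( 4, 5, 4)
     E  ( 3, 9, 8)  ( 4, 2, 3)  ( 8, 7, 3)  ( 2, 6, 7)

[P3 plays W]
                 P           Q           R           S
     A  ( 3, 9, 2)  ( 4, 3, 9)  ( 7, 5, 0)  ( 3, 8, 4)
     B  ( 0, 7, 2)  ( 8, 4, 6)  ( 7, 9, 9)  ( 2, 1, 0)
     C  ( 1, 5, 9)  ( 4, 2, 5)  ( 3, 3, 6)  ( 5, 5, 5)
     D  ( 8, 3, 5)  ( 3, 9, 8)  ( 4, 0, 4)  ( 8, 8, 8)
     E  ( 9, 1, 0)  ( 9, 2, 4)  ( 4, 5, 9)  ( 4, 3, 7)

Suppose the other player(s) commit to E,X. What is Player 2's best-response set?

P2 best: {P}

u_2(P vs E,X) = 8
u_2(Q vs E,X) = 7
u_2(R vs E,X) = 3
u_2(S vs E,X) = 6
max payoff 8 at {P}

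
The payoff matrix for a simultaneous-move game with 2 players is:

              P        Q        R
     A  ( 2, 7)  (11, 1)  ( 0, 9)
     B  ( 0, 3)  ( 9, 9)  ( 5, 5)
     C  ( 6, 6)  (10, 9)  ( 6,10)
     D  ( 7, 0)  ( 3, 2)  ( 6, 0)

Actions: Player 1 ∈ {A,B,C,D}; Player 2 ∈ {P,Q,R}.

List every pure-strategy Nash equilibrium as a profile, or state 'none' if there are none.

(A,P): not NE [P1→D gives 7>2; P2→R gives 9>7]
(A,Q): not NE [P2→R gives 9>1]
(A,R): not NE [P1→D gives 6>0]
(B,P): not NE [P1→D gives 7>0; P2→Q gives 9>3]
(B,Q): not NE [P1→A gives 11>9]
(B,R): not NE [P1→D gives 6>5; P2→Q gives 9>5]
(C,P): not NE [P1→D gives 7>6; P2→R gives 10>6]
(C,Q): not NE [P1→A gives 11>10; P2→R gives 10>9]
(C,R): NE
(D,P): not NE [P2→Q gives 2>0]
(D,Q): not NE [P1→A gives 11>3]
(D,R): not NE [P2→Q gives 2>0]

PSNE = {(C,R)}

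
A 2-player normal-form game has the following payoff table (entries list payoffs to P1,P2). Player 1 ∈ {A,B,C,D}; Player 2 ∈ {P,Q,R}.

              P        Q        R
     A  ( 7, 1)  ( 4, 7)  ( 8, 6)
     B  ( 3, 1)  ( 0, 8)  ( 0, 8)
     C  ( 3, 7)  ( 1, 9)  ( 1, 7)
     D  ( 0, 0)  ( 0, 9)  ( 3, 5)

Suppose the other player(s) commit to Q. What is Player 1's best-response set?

u_1(A vs Q) = 4
u_1(B vs Q) = 0
u_1(C vs Q) = 1
u_1(D vs Q) = 0
max payoff 4 at {A}

argmax u_1 = {A}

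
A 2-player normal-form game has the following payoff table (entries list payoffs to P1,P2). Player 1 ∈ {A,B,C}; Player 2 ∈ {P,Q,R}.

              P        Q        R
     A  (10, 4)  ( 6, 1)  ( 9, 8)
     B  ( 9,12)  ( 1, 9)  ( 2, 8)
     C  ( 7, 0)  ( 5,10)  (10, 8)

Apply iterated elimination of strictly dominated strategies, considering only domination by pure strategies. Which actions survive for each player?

Survivors P1:{A,C} P2:{Q,R}

P1 drop B (A beats it: P:10>9 Q:6>1 R:9>2)
P2 drop P (R beats it: A:8>4 C:8>0)
P1→{A,C} P2→{Q,R}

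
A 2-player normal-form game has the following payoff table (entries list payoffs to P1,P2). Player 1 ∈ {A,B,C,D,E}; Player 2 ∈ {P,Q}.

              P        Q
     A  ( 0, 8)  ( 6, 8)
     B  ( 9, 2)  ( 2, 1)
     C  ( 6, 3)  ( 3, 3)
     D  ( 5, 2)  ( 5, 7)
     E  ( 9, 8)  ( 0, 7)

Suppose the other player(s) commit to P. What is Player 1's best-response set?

argmax u_1 = {B,E}

u_1(A vs P) = 0
u_1(B vs P) = 9
u_1(C vs P) = 6
u_1(D vs P) = 5
u_1(E vs P) = 9
max payoff 9 at {B,E}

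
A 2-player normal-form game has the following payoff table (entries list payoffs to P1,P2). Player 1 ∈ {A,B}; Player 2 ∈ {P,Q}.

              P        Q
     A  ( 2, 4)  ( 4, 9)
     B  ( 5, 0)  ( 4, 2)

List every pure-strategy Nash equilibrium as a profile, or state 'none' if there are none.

PSNE = {(A,Q), (B,Q)}

(A,P): not NE [P1→B gives 5>2; P2→Q gives 9>4]
(A,Q): NE
(B,P): not NE [P2→Q gives 2>0]
(B,Q): NE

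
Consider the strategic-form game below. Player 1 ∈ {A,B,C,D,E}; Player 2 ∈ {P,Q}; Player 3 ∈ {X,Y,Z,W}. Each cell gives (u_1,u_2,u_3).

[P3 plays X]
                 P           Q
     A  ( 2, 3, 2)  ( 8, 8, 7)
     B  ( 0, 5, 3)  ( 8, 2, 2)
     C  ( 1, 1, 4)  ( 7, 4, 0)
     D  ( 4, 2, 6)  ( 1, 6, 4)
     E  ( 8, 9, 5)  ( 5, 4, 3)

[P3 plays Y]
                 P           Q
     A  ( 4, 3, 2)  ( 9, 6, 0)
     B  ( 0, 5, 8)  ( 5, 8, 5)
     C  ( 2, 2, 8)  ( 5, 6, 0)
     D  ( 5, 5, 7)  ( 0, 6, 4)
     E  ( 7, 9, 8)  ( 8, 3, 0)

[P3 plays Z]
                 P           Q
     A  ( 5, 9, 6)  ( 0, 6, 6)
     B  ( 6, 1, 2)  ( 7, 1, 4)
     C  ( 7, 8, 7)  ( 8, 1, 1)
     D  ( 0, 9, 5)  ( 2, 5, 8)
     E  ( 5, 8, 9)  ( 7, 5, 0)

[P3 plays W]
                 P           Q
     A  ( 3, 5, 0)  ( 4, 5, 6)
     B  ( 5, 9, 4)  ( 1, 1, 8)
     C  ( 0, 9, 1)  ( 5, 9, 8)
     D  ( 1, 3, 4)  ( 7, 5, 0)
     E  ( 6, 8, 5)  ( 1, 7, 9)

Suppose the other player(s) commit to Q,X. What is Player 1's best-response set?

argmax u_1 = {A,B}

u_1(A vs Q,X) = 8
u_1(B vs Q,X) = 8
u_1(C vs Q,X) = 7
u_1(D vs Q,X) = 1
u_1(E vs Q,X) = 5
max payoff 8 at {A,B}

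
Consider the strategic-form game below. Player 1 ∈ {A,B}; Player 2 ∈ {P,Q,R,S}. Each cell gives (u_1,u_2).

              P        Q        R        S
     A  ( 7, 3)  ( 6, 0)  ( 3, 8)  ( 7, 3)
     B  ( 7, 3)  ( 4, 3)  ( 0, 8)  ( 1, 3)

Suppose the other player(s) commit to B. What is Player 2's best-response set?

u_2(P vs B) = 3
u_2(Q vs B) = 3
u_2(R vs B) = 8
u_2(S vs B) = 3
max payoff 8 at {R}

argmax u_2 = {R}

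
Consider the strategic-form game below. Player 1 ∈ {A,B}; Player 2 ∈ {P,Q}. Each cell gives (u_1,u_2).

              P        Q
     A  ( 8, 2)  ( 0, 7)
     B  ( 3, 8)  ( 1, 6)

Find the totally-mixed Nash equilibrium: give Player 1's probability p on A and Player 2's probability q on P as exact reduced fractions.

(p,q) = (2/7, 1/6)

P1 indiff ⇒ q·8+(1-q)·0 = q·3+(1-q)·1 ⇒ q(5) = (1-q)(1) ⇒ q = 1/6
P2 indiff ⇒ p·2+(1-p)·8 = p·7+(1-p)·6 ⇒ p(-5) = (1-p)(-2) ⇒ p = 2/7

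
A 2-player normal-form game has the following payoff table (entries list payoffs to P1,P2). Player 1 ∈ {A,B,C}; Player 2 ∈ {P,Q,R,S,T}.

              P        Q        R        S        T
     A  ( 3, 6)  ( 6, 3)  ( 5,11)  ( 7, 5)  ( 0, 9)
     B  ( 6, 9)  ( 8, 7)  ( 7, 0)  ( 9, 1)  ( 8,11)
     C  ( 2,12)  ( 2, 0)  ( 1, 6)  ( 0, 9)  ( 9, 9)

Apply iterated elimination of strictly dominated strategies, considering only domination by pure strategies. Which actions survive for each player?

Remaining: P1:{B,C} P2:{P,T}

P1 drop A (B beats it: P:6>3 Q:8>6 R:7>5 S:9>7 T:8>0)
P2 drop Q (P beats it: B:9>7 C:12>0)
P2 drop R (P beats it: B:9>0 C:12>6)
P2 drop S (P beats it: B:9>1 C:12>9)
P1→{B,C} P2→{P,T}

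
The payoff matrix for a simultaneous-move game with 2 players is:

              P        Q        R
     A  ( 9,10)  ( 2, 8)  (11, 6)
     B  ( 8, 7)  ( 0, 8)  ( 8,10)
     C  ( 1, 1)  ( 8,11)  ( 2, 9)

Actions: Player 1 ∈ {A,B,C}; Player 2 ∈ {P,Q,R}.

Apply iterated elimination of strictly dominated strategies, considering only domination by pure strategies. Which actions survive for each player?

P1 drop B (A beats it: P:9>8 Q:2>0 R:11>8)
P2 drop R (Q beats it: A:8>6 C:11>9)
P1→{A,C} P2→{P,Q}

Survivors P1:{A,C} P2:{P,Q}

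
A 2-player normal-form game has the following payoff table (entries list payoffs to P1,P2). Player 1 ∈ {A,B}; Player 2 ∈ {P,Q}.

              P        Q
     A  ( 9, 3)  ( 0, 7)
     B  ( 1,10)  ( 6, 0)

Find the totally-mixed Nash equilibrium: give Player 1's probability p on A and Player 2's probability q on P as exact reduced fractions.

P1 mixes 5/7 on A; P2 mixes 3/7 on P

P1 indiff ⇒ q·9+(1-q)·0 = q·1+(1-q)·6 ⇒ q(8) = (1-q)(6) ⇒ q = 3/7
P2 indiff ⇒ p·3+(1-p)·10 = p·7+(1-p)·0 ⇒ p(-4) = (1-p)(-10) ⇒ p = 5/7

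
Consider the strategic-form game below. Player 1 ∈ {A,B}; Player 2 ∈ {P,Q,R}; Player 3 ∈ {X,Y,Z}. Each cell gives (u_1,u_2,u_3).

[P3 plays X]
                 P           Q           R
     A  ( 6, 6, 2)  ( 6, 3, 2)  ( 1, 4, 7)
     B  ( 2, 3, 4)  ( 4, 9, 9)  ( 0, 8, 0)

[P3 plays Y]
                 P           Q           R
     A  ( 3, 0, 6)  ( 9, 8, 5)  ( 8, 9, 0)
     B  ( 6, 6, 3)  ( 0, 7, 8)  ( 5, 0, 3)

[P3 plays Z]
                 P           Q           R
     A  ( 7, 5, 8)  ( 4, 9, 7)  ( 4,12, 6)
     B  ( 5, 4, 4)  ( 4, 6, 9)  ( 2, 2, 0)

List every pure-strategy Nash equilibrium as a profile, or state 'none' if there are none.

Nash profiles: (B,Q,Z)

(A,P,X): not NE [P3→Z gives 8>2]
(A,P,Y): not NE [P1→B gives 6>3; P2→R gives 9>0; P3→Z gives 8>6]
(A,P,Z): not NE [P2→R gives 12>5]
(A,Q,X): not NE [P2→P gives 6>3; P3→Z gives 7>2]
(A,Q,Y): not NE [P2→R gives 9>8; P3→Z gives 7>5]
(A,Q,Z): not NE [P2→R gives 12>9]
(A,R,X): not NE [P2→P gives 6>4]
(A,R,Y): not NE [P3→X gives 7>0]
(A,R,Z): not NE [P3→X gives 7>6]
(B,P,X): not NE [P1→A gives 6>2; P2→Q gives 9>3]
(B,P,Y): not NE [P2→Q gives 7>6; P3→Z gives 4>3]
(B,P,Z): not NE [P1→A gives 7>5; P2→Q gives 6>4]
(B,Q,X): not NE [P1→A gives 6>4]
(B,Q,Y): not NE [P1→A gives 9>0; P3→Z gives 9>8]
(B,Q,Z): NE
(B,R,X): not NE [P1→A gives 1>0; P2→Q gives 9>8; P3→Y gives 3>0]
(B,R,Y): not NE [P1→A gives 8>5; P2→Q gives 7>0]
(B,R,Z): not NE [P1→A gives 4>2; P2→Q gives 6>2; P3→Y gives 3>0]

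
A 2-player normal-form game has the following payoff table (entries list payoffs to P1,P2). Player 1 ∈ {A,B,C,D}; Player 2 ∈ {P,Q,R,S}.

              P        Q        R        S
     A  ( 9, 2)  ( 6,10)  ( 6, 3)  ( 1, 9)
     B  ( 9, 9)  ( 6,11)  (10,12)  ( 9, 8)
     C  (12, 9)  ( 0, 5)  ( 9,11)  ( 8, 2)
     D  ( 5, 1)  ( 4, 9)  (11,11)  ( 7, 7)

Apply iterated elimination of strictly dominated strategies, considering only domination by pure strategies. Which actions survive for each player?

Remaining: P1:{A,B,D} P2:{Q,R}

P2 drop P (R beats it: A:3>2 B:12>9 C:11>9 D:11>1)
P1 drop C (B beats it: Q:6>0 R:10>9 S:9>8)
P2 drop S (Q beats it: A:10>9 B:11>8 D:9>7)
P1→{A,B,D} P2→{Q,R}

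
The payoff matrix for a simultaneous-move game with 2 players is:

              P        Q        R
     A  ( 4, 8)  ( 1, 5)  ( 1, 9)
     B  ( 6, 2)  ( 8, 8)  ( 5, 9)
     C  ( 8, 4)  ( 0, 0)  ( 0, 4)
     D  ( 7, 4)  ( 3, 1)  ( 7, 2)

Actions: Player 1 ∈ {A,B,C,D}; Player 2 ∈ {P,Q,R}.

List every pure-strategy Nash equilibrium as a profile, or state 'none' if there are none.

PSNE = {(C,P)}

(A,P): not NE [P1→C gives 8>4; P2→R gives 9>8]
(A,Q): not NE [P1→B gives 8>1; P2→R gives 9>5]
(A,R): not NE [P1→D gives 7>1]
(B,P): not NE [P1→C gives 8>6; P2→R gives 9>2]
(B,Q): not NE [P2→R gives 9>8]
(B,R): not NE [P1→D gives 7>5]
(C,P): NE
(C,Q): not NE [P1→B gives 8>0; P2→R gives 4>0]
(C,R): not NE [P1→D gives 7>0]
(D,P): not NE [P1→C gives 8>7]
(D,Q): not NE [P1→B gives 8>3; P2→P gives 4>1]
(D,R): not NE [P2→P gives 4>2]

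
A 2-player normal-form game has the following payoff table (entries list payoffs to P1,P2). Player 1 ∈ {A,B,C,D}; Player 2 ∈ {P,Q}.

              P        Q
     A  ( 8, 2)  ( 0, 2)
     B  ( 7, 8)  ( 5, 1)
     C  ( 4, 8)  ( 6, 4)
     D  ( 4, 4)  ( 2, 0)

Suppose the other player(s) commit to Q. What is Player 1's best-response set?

P1 best: {C}

u_1(A vs Q) = 0
u_1(B vs Q) = 5
u_1(C vs Q) = 6
u_1(D vs Q) = 2
max payoff 6 at {C}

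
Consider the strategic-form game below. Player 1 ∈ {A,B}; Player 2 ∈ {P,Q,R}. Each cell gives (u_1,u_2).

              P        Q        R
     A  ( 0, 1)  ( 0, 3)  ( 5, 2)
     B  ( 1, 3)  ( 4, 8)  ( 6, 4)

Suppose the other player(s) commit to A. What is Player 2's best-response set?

u_2(P vs A) = 1
u_2(Q vs A) = 3
u_2(R vs A) = 2
max payoff 3 at {Q}

argmax u_2 = {Q}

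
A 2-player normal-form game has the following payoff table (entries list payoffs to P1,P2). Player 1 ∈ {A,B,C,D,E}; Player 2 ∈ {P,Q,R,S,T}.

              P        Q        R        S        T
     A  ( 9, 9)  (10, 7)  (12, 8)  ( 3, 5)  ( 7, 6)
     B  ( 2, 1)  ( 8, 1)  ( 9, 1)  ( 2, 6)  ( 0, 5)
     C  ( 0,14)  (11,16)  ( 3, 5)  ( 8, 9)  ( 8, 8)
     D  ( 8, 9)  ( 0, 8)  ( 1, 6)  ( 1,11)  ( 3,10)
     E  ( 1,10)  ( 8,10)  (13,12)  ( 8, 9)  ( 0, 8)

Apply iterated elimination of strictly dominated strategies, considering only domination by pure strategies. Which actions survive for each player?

P1 drop B (A beats it: P:9>2 Q:10>8 R:12>9 S:3>2 T:7>0)
P1 drop D (A beats it: P:9>8 Q:10>0 R:12>1 S:3>1 T:7>3)
P2 drop S (P beats it: A:9>5 C:14>9 E:10>9)
P2 drop T (P beats it: A:9>6 C:14>8 E:10>8)
P1→{A,C,E} P2→{P,Q,R}

Survivors P1:{A,C,E} P2:{P,Q,R}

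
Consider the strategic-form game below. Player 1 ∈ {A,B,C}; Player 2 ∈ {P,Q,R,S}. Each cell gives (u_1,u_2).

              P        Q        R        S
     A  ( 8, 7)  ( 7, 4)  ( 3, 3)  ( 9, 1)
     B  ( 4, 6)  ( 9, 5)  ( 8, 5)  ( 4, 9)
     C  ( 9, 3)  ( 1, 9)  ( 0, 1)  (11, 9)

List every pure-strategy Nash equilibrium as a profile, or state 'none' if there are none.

(A,P): not NE [P1→C gives 9>8]
(A,Q): not NE [P1→B gives 9>7; P2→P gives 7>4]
(A,R): not NE [P1→B gives 8>3; P2→P gives 7>3]
(A,S): not NE [P1→C gives 11>9; P2→P gives 7>1]
(B,P): not NE [P1→C gives 9>4; P2→S gives 9>6]
(B,Q): not NE [P2→S gives 9>5]
(B,R): not NE [P2→S gives 9>5]
(B,S): not NE [P1→C gives 11>4]
(C,P): not NE [P2→S gives 9>3]
(C,Q): not NE [P1→B gives 9>1]
(C,R): not NE [P1→B gives 8>0; P2→S gives 9>1]
(C,S): NE

PSNE = {(C,S)}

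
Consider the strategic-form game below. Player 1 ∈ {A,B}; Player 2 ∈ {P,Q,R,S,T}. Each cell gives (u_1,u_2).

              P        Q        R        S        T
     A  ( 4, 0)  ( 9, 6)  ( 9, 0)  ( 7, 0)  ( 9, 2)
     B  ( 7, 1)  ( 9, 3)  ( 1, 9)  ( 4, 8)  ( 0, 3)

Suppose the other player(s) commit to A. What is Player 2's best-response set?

argmax u_2 = {Q}

u_2(P vs A) = 0
u_2(Q vs A) = 6
u_2(R vs A) = 0
u_2(S vs A) = 0
u_2(T vs A) = 2
max payoff 6 at {Q}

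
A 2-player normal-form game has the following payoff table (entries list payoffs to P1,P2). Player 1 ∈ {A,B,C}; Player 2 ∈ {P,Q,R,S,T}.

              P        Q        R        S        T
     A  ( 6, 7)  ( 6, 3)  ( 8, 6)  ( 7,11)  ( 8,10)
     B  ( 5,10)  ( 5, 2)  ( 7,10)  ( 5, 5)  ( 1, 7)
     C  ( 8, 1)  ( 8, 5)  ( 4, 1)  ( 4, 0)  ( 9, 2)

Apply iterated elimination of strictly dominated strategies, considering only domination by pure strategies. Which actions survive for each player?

Survivors P1:{A,C} P2:{Q,S,T}

P1 drop B (A beats it: P:6>5 Q:6>5 R:8>7 S:7>5 T:8>1)
P2 drop P (T beats it: A:10>7 C:2>1)
P2 drop R (T beats it: A:10>6 C:2>1)
P1→{A,C} P2→{Q,S,T}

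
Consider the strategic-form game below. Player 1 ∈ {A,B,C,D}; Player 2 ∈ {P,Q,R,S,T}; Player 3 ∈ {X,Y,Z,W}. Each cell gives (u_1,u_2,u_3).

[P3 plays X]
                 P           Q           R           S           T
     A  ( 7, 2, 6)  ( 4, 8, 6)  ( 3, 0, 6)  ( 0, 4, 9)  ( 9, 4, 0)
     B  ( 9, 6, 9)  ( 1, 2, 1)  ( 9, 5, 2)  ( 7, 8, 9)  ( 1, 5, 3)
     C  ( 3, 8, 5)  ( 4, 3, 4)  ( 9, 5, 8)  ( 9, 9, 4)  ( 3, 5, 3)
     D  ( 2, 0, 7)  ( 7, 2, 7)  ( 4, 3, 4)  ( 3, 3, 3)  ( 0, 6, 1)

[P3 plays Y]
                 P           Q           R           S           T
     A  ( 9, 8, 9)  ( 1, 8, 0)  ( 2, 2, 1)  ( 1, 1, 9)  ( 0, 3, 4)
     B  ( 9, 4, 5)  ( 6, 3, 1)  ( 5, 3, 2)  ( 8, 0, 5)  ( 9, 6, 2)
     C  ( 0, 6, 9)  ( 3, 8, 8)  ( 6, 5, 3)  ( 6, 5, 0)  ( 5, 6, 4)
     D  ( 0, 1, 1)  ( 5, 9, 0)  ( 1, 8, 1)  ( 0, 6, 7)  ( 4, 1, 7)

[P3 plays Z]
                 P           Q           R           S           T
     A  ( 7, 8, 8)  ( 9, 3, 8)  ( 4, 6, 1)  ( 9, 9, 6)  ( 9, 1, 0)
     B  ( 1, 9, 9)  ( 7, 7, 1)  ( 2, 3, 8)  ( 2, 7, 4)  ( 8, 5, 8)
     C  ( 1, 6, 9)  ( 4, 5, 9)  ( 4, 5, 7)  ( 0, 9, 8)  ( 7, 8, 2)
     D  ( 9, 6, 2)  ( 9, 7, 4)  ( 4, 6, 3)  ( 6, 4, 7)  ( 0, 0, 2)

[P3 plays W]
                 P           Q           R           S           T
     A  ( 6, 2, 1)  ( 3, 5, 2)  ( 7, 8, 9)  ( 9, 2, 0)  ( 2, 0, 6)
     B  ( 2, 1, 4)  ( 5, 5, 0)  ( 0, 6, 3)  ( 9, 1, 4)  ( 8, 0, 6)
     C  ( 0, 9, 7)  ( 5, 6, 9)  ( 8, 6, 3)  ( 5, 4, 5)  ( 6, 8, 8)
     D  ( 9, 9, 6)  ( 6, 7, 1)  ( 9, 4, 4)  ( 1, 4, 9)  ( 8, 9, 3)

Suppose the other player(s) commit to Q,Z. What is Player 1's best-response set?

BR_1 = {A,D}

u_1(A vs Q,Z) = 9
u_1(B vs Q,Z) = 7
u_1(C vs Q,Z) = 4
u_1(D vs Q,Z) = 9
max payoff 9 at {A,D}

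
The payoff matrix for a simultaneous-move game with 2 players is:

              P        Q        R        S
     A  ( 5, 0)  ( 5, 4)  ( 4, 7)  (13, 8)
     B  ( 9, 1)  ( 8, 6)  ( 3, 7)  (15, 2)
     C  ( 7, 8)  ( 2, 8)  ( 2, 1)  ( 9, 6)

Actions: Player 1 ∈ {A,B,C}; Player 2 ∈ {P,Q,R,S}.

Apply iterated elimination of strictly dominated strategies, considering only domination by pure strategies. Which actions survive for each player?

Survivors P1:{A,B} P2:{R,S}

P1 drop C (B beats it: P:9>7 Q:8>2 R:3>2 S:15>9)
P2 drop P (Q beats it: A:4>0 B:6>1)
P2 drop Q (R beats it: A:7>4 B:7>6)
P1→{A,B} P2→{R,S}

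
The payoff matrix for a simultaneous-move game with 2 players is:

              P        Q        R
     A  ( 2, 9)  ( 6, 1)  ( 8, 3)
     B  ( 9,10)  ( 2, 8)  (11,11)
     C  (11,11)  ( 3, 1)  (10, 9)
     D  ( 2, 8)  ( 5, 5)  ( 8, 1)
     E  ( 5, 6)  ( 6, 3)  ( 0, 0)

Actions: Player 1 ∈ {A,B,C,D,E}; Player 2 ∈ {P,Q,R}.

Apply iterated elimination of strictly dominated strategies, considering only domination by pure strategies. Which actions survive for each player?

Survivors P1:{B,C} P2:{P,R}

P2 drop Q (P beats it: A:9>1 B:10>8 C:11>1 D:8>5 E:6>3)
P1 drop A (B beats it: P:9>2 R:11>8)
P1 drop D (B beats it: P:9>2 R:11>8)
P1 drop E (B beats it: P:9>5 R:11>0)
P1→{B,C} P2→{P,R}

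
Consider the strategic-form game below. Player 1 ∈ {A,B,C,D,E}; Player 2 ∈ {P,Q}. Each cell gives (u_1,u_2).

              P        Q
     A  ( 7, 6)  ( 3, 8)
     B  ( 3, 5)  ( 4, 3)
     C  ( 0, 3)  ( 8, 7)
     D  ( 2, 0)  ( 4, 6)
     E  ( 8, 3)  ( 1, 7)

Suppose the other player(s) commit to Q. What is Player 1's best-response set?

argmax u_1 = {C}

u_1(A vs Q) = 3
u_1(B vs Q) = 4
u_1(C vs Q) = 8
u_1(D vs Q) = 4
u_1(E vs Q) = 1
max payoff 8 at {C}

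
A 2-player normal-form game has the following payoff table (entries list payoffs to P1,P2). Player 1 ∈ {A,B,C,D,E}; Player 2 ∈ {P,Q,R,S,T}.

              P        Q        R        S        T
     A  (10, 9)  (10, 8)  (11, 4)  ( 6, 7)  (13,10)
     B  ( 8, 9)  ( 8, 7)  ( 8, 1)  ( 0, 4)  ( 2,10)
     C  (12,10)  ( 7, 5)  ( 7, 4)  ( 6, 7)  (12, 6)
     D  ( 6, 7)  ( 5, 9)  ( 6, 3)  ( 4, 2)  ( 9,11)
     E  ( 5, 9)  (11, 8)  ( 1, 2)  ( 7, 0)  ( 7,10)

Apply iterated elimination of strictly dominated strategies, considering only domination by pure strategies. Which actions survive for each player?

P1 drop B (A beats it: P:10>8 Q:10>8 R:11>8 S:6>0 T:13>2)
P1 drop D (A beats it: P:10>6 Q:10>5 R:11>6 S:6>4 T:13>9)
P2 drop Q (P beats it: A:9>8 C:10>5 E:9>8)
P2 drop R (P beats it: A:9>4 C:10>4 E:9>2)
P2 drop S (P beats it: A:9>7 C:10>7 E:9>0)
P1 drop E (A beats it: P:10>5 T:13>7)
P1→{A,C} P2→{P,T}

Survivors P1:{A,C} P2:{P,T}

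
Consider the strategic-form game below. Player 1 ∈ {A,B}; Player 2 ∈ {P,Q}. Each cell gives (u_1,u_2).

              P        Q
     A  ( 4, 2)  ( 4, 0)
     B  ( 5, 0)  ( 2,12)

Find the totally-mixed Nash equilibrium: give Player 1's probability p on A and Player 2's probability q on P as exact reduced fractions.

(p,q) = (6/7, 2/3)

P1 indiff ⇒ q·4+(1-q)·4 = q·5+(1-q)·2 ⇒ q(-1) = (1-q)(-2) ⇒ q = 2/3
P2 indiff ⇒ p·2+(1-p)·0 = p·0+(1-p)·12 ⇒ p(2) = (1-p)(12) ⇒ p = 6/7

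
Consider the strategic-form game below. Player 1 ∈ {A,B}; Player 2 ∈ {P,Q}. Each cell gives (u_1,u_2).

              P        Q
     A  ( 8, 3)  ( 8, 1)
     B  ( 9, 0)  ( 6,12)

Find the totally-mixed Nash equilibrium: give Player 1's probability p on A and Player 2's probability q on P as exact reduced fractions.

(p,q) = (6/7, 2/3)

P1 indiff ⇒ q·8+(1-q)·8 = q·9+(1-q)·6 ⇒ q(-1) = (1-q)(-2) ⇒ q = 2/3
P2 indiff ⇒ p·3+(1-p)·0 = p·1+(1-p)·12 ⇒ p(2) = (1-p)(12) ⇒ p = 6/7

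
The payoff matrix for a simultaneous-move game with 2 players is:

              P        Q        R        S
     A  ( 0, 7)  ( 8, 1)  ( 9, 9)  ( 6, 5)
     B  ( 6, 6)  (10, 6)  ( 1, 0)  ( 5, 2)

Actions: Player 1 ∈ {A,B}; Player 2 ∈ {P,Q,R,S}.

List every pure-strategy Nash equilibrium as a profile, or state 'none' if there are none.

(A,P): not NE [P1→B gives 6>0; P2→R gives 9>7]
(A,Q): not NE [P1→B gives 10>8; P2→R gives 9>1]
(A,R): NE
(A,S): not NE [P2→R gives 9>5]
(B,P): NE
(B,Q): NE
(B,R): not NE [P1→A gives 9>1; P2→Q gives 6>0]
(B,S): not NE [P1→A gives 6>5; P2→Q gives 6>2]

PSNE = {(A,R), (B,P), (B,Q)}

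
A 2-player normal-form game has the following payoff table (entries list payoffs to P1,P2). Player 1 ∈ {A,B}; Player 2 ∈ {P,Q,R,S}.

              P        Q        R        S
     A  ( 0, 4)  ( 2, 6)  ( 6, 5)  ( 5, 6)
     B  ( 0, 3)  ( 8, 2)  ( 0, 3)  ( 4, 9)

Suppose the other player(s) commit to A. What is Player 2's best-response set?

BR_2 = {Q,S}

u_2(P vs A) = 4
u_2(Q vs A) = 6
u_2(R vs A) = 5
u_2(S vs A) = 6
max payoff 6 at {Q,S}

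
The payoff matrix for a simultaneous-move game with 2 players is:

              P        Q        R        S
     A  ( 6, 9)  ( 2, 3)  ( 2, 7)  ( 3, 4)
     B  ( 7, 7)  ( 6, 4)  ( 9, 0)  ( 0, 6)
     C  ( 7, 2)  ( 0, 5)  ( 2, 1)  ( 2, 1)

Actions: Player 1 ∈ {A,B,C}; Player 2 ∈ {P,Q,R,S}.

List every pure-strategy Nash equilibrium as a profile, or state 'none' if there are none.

(A,P): not NE [P1→C gives 7>6]
(A,Q): not NE [P1→B gives 6>2; P2→P gives 9>3]
(A,R): not NE [P1→B gives 9>2; P2→P gives 9>7]
(A,S): not NE [P2→P gives 9>4]
(B,P): NE
(B,Q): not NE [P2→P gives 7>4]
(B,R): not NE [P2→P gives 7>0]
(B,S): not NE [P1→A gives 3>0; P2→P gives 7>6]
(C,P): not NE [P2→Q gives 5>2]
(C,Q): not NE [P1→B gives 6>0]
(C,R): not NE [P1→B gives 9>2; P2→Q gives 5>1]
(C,S): not NE [P1→A gives 3>2; P2→Q gives 5>1]

Nash profiles: (B,P)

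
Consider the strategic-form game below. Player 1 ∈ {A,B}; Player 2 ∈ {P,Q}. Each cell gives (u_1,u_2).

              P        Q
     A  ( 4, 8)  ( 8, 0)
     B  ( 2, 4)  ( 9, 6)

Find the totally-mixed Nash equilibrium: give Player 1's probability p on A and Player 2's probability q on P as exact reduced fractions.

P1 indiff ⇒ q·4+(1-q)·8 = q·2+(1-q)·9 ⇒ q(2) = (1-q)(1) ⇒ q = 1/3
P2 indiff ⇒ p·8+(1-p)·4 = p·0+(1-p)·6 ⇒ p(8) = (1-p)(2) ⇒ p = 1/5

p=1/5, q=1/3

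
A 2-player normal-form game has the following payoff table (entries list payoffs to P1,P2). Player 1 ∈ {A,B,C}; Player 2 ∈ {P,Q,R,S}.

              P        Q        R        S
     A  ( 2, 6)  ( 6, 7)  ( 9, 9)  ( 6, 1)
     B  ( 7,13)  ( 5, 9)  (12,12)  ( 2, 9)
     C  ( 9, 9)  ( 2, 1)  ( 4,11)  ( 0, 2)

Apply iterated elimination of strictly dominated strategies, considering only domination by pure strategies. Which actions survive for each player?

Survivors P1:{B,C} P2:{P,R}

P2 drop Q (R beats it: A:9>7 B:12>9 C:11>1)
P2 drop S (P beats it: A:6>1 B:13>9 C:9>2)
P1 drop A (B beats it: P:7>2 R:12>9)
P1→{B,C} P2→{P,R}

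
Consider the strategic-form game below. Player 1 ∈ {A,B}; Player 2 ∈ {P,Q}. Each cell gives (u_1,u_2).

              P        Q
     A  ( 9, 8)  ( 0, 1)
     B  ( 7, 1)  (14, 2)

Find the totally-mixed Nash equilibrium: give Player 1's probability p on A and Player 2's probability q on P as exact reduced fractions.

P1 indiff ⇒ q·9+(1-q)·0 = q·7+(1-q)·14 ⇒ q(2) = (1-q)(14) ⇒ q = 7/8
P2 indiff ⇒ p·8+(1-p)·1 = p·1+(1-p)·2 ⇒ p(7) = (1-p)(1) ⇒ p = 1/8

P1 mixes 1/8 on A; P2 mixes 7/8 on P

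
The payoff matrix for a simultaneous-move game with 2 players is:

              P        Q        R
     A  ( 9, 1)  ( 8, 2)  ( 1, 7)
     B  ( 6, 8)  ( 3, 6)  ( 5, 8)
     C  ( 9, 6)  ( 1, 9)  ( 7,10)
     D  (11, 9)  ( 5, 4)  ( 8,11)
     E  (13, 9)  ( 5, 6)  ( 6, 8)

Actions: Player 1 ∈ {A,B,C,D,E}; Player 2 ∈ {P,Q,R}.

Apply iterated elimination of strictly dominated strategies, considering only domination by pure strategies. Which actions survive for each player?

P1 drop B (D beats it: P:11>6 Q:5>3 R:8>5)
P1 drop C (D beats it: P:11>9 Q:5>1 R:8>7)
P2 drop Q (R beats it: A:7>2 D:11>4 E:8>6)
P1 drop A (D beats it: P:11>9 R:8>1)
P1→{D,E} P2→{P,R}

Remaining: P1:{D,E} P2:{P,R}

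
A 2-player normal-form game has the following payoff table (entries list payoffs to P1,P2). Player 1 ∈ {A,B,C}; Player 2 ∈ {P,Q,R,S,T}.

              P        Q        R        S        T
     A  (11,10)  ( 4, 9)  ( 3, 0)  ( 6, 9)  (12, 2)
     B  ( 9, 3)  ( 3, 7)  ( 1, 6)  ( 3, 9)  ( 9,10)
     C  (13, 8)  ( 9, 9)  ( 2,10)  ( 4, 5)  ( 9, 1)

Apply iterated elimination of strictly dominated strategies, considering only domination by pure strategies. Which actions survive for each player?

P1 drop B (A beats it: P:11>9 Q:4>3 R:3>1 S:6>3 T:12>9)
P2 drop S (P beats it: A:10>9 C:8>5)
P2 drop T (P beats it: A:10>2 C:8>1)
P1→{A,C} P2→{P,Q,R}

Survivors P1:{A,C} P2:{P,Q,R}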